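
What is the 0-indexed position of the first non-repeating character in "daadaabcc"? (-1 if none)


Input: daadaabcc
Character frequencies:
  'a': 4
  'b': 1
  'c': 2
  'd': 2
Scanning left to right for freq == 1:
  Position 0 ('d'): freq=2, skip
  Position 1 ('a'): freq=4, skip
  Position 2 ('a'): freq=4, skip
  Position 3 ('d'): freq=2, skip
  Position 4 ('a'): freq=4, skip
  Position 5 ('a'): freq=4, skip
  Position 6 ('b'): unique! => answer = 6

6


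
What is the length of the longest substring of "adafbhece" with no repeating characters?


Input: "adafbhece"
Sliding window (track last position of each char):
  Position 0 ('a'): window [0,0] length 1 -- new best
  Position 1 ('d'): window [0,1] length 2 -- new best
  Position 2 ('a'): repeat (last at 0), move window start to 1
  Position 2 ('a'): window [1,2] length 2
  Position 3 ('f'): window [1,3] length 3 -- new best
  Position 4 ('b'): window [1,4] length 4 -- new best
  Position 5 ('h'): window [1,5] length 5 -- new best
  Position 6 ('e'): window [1,6] length 6 -- new best
  Position 7 ('c'): window [1,7] length 7 -- new best
  Position 8 ('e'): repeat (last at 6), move window start to 7
  Position 8 ('e'): window [7,8] length 2
Longest substring with no repeats: "dafbhec" with length 7

7


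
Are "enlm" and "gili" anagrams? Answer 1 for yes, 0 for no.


Strings: "enlm", "gili"
Sorted first:  elmn
Sorted second: giil
Differ at position 0: 'e' vs 'g' => not anagrams

0


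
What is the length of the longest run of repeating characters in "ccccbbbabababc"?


Input: "ccccbbbabababc"
Scanning for longest run:
  Position 1 ('c'): continues run of 'c', length=2
  Position 2 ('c'): continues run of 'c', length=3
  Position 3 ('c'): continues run of 'c', length=4
  Position 4 ('b'): new char, reset run to 1
  Position 5 ('b'): continues run of 'b', length=2
  Position 6 ('b'): continues run of 'b', length=3
  Position 7 ('a'): new char, reset run to 1
  Position 8 ('b'): new char, reset run to 1
  Position 9 ('a'): new char, reset run to 1
  Position 10 ('b'): new char, reset run to 1
  Position 11 ('a'): new char, reset run to 1
  Position 12 ('b'): new char, reset run to 1
  Position 13 ('c'): new char, reset run to 1
Longest run: 'c' with length 4

4


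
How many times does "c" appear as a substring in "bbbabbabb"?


Searching for "c" in "bbbabbabb"
Scanning each position:
  Position 0: "b" => no
  Position 1: "b" => no
  Position 2: "b" => no
  Position 3: "a" => no
  Position 4: "b" => no
  Position 5: "b" => no
  Position 6: "a" => no
  Position 7: "b" => no
  Position 8: "b" => no
Total occurrences: 0

0


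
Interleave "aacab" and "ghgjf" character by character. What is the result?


Interleaving "aacab" and "ghgjf":
  Position 0: 'a' from first, 'g' from second => "ag"
  Position 1: 'a' from first, 'h' from second => "ah"
  Position 2: 'c' from first, 'g' from second => "cg"
  Position 3: 'a' from first, 'j' from second => "aj"
  Position 4: 'b' from first, 'f' from second => "bf"
Result: agahcgajbf

agahcgajbf


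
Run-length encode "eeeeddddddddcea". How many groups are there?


Input: eeeeddddddddcea
Scanning for consecutive runs:
  Group 1: 'e' x 4 (positions 0-3)
  Group 2: 'd' x 8 (positions 4-11)
  Group 3: 'c' x 1 (positions 12-12)
  Group 4: 'e' x 1 (positions 13-13)
  Group 5: 'a' x 1 (positions 14-14)
Total groups: 5

5


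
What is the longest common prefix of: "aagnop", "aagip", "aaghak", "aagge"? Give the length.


Words: aagnop, aagip, aaghak, aagge
  Position 0: all 'a' => match
  Position 1: all 'a' => match
  Position 2: all 'g' => match
  Position 3: ('n', 'i', 'h', 'g') => mismatch, stop
LCP = "aag" (length 3)

3


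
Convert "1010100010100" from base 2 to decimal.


Input: "1010100010100" in base 2
Positional expansion:
  Digit '1' (value 1) x 2^12 = 4096
  Digit '0' (value 0) x 2^11 = 0
  Digit '1' (value 1) x 2^10 = 1024
  Digit '0' (value 0) x 2^9 = 0
  Digit '1' (value 1) x 2^8 = 256
  Digit '0' (value 0) x 2^7 = 0
  Digit '0' (value 0) x 2^6 = 0
  Digit '0' (value 0) x 2^5 = 0
  Digit '1' (value 1) x 2^4 = 16
  Digit '0' (value 0) x 2^3 = 0
  Digit '1' (value 1) x 2^2 = 4
  Digit '0' (value 0) x 2^1 = 0
  Digit '0' (value 0) x 2^0 = 0
Sum = 5396

5396


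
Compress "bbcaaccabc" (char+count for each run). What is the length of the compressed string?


Input: bbcaaccabc
Runs:
  'b' x 2 => "b2"
  'c' x 1 => "c1"
  'a' x 2 => "a2"
  'c' x 2 => "c2"
  'a' x 1 => "a1"
  'b' x 1 => "b1"
  'c' x 1 => "c1"
Compressed: "b2c1a2c2a1b1c1"
Compressed length: 14

14


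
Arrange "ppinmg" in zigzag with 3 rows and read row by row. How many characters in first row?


Zigzag "ppinmg" into 3 rows:
Placing characters:
  'p' => row 0
  'p' => row 1
  'i' => row 2
  'n' => row 1
  'm' => row 0
  'g' => row 1
Rows:
  Row 0: "pm"
  Row 1: "png"
  Row 2: "i"
First row length: 2

2


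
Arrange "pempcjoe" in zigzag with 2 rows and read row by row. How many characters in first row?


Zigzag "pempcjoe" into 2 rows:
Placing characters:
  'p' => row 0
  'e' => row 1
  'm' => row 0
  'p' => row 1
  'c' => row 0
  'j' => row 1
  'o' => row 0
  'e' => row 1
Rows:
  Row 0: "pmco"
  Row 1: "epje"
First row length: 4

4


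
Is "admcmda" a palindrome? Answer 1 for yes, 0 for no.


Input: admcmda
Reversed: admcmda
  Compare pos 0 ('a') with pos 6 ('a'): match
  Compare pos 1 ('d') with pos 5 ('d'): match
  Compare pos 2 ('m') with pos 4 ('m'): match
Result: palindrome

1


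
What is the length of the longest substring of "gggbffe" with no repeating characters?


Input: "gggbffe"
Sliding window (track last position of each char):
  Position 0 ('g'): window [0,0] length 1 -- new best
  Position 1 ('g'): repeat (last at 0), move window start to 1
  Position 1 ('g'): window [1,1] length 1
  Position 2 ('g'): repeat (last at 1), move window start to 2
  Position 2 ('g'): window [2,2] length 1
  Position 3 ('b'): window [2,3] length 2 -- new best
  Position 4 ('f'): window [2,4] length 3 -- new best
  Position 5 ('f'): repeat (last at 4), move window start to 5
  Position 5 ('f'): window [5,5] length 1
  Position 6 ('e'): window [5,6] length 2
Longest substring with no repeats: "gbf" with length 3

3


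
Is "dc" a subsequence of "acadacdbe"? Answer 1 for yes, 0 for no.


Check if "dc" is a subsequence of "acadacdbe"
Greedy scan:
  Position 0 ('a'): no match needed
  Position 1 ('c'): no match needed
  Position 2 ('a'): no match needed
  Position 3 ('d'): matches sub[0] = 'd'
  Position 4 ('a'): no match needed
  Position 5 ('c'): matches sub[1] = 'c'
  Position 6 ('d'): no match needed
  Position 7 ('b'): no match needed
  Position 8 ('e'): no match needed
All 2 characters matched => is a subsequence

1


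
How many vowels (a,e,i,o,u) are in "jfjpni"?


Input: jfjpni
Checking each character:
  'j' at position 0: consonant
  'f' at position 1: consonant
  'j' at position 2: consonant
  'p' at position 3: consonant
  'n' at position 4: consonant
  'i' at position 5: vowel (running total: 1)
Total vowels: 1

1


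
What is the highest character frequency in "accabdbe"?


Input: accabdbe
Character counts:
  'a': 2
  'b': 2
  'c': 2
  'd': 1
  'e': 1
Maximum frequency: 2

2


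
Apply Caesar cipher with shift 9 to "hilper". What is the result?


Caesar cipher: shift "hilper" by 9
  'h' (pos 7) + 9 = pos 16 = 'q'
  'i' (pos 8) + 9 = pos 17 = 'r'
  'l' (pos 11) + 9 = pos 20 = 'u'
  'p' (pos 15) + 9 = pos 24 = 'y'
  'e' (pos 4) + 9 = pos 13 = 'n'
  'r' (pos 17) + 9 = pos 0 = 'a'
Result: qruyna

qruyna


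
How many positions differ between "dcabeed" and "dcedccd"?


Comparing "dcabeed" and "dcedccd" position by position:
  Position 0: 'd' vs 'd' => same
  Position 1: 'c' vs 'c' => same
  Position 2: 'a' vs 'e' => DIFFER
  Position 3: 'b' vs 'd' => DIFFER
  Position 4: 'e' vs 'c' => DIFFER
  Position 5: 'e' vs 'c' => DIFFER
  Position 6: 'd' vs 'd' => same
Positions that differ: 4

4


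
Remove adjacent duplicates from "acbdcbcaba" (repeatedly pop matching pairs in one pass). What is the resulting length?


Input: acbdcbcaba
Stack-based adjacent duplicate removal:
  Read 'a': push. Stack: a
  Read 'c': push. Stack: ac
  Read 'b': push. Stack: acb
  Read 'd': push. Stack: acbd
  Read 'c': push. Stack: acbdc
  Read 'b': push. Stack: acbdcb
  Read 'c': push. Stack: acbdcbc
  Read 'a': push. Stack: acbdcbca
  Read 'b': push. Stack: acbdcbcab
  Read 'a': push. Stack: acbdcbcaba
Final stack: "acbdcbcaba" (length 10)

10


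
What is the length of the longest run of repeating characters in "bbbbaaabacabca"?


Input: "bbbbaaabacabca"
Scanning for longest run:
  Position 1 ('b'): continues run of 'b', length=2
  Position 2 ('b'): continues run of 'b', length=3
  Position 3 ('b'): continues run of 'b', length=4
  Position 4 ('a'): new char, reset run to 1
  Position 5 ('a'): continues run of 'a', length=2
  Position 6 ('a'): continues run of 'a', length=3
  Position 7 ('b'): new char, reset run to 1
  Position 8 ('a'): new char, reset run to 1
  Position 9 ('c'): new char, reset run to 1
  Position 10 ('a'): new char, reset run to 1
  Position 11 ('b'): new char, reset run to 1
  Position 12 ('c'): new char, reset run to 1
  Position 13 ('a'): new char, reset run to 1
Longest run: 'b' with length 4

4


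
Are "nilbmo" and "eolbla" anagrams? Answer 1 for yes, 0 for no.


Strings: "nilbmo", "eolbla"
Sorted first:  bilmno
Sorted second: abello
Differ at position 0: 'b' vs 'a' => not anagrams

0


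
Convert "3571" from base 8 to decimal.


Input: "3571" in base 8
Positional expansion:
  Digit '3' (value 3) x 8^3 = 1536
  Digit '5' (value 5) x 8^2 = 320
  Digit '7' (value 7) x 8^1 = 56
  Digit '1' (value 1) x 8^0 = 1
Sum = 1913

1913


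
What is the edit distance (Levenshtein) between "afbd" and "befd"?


Computing edit distance: "afbd" -> "befd"
DP table:
           b    e    f    d
      0    1    2    3    4
  a   1    1    2    3    4
  f   2    2    2    2    3
  b   3    2    3    3    3
  d   4    3    3    4    3
Edit distance = dp[4][4] = 3

3


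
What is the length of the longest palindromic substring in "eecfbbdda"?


Input: "eecfbbdda"
Checking substrings for palindromes:
  [0:2] "ee" (len 2) => palindrome
  [4:6] "bb" (len 2) => palindrome
  [6:8] "dd" (len 2) => palindrome
Longest palindromic substring: "ee" with length 2

2


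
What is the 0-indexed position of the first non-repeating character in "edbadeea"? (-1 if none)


Input: edbadeea
Character frequencies:
  'a': 2
  'b': 1
  'd': 2
  'e': 3
Scanning left to right for freq == 1:
  Position 0 ('e'): freq=3, skip
  Position 1 ('d'): freq=2, skip
  Position 2 ('b'): unique! => answer = 2

2


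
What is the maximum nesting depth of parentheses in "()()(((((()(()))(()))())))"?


Input: "()()(((((()(()))(()))())))"
Tracking depth:
  Position 0 '(': depth becomes 1
  Position 1 ')': depth becomes 0
  Position 2 '(': depth becomes 1
  Position 3 ')': depth becomes 0
  Position 4 '(': depth becomes 1
  Position 5 '(': depth becomes 2
  Position 6 '(': depth becomes 3
  Position 7 '(': depth becomes 4
  Position 8 '(': depth becomes 5
  Position 9 '(': depth becomes 6
  Position 10 ')': depth becomes 5
  Position 11 '(': depth becomes 6
  Position 12 '(': depth becomes 7
  Position 13 ')': depth becomes 6
  Position 14 ')': depth becomes 5
  Position 15 ')': depth becomes 4
  Position 16 '(': depth becomes 5
  Position 17 '(': depth becomes 6
  Position 18 ')': depth becomes 5
  Position 19 ')': depth becomes 4
  Position 20 ')': depth becomes 3
  Position 21 '(': depth becomes 4
  Position 22 ')': depth becomes 3
  Position 23 ')': depth becomes 2
  Position 24 ')': depth becomes 1
  Position 25 ')': depth becomes 0
Maximum depth reached: 7

7


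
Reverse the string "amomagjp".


Input: amomagjp
Reading characters right to left:
  Position 7: 'p'
  Position 6: 'j'
  Position 5: 'g'
  Position 4: 'a'
  Position 3: 'm'
  Position 2: 'o'
  Position 1: 'm'
  Position 0: 'a'
Reversed: pjgamoma

pjgamoma


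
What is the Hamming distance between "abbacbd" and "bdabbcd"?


Comparing "abbacbd" and "bdabbcd" position by position:
  Position 0: 'a' vs 'b' => differ
  Position 1: 'b' vs 'd' => differ
  Position 2: 'b' vs 'a' => differ
  Position 3: 'a' vs 'b' => differ
  Position 4: 'c' vs 'b' => differ
  Position 5: 'b' vs 'c' => differ
  Position 6: 'd' vs 'd' => same
Total differences (Hamming distance): 6

6


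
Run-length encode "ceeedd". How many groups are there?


Input: ceeedd
Scanning for consecutive runs:
  Group 1: 'c' x 1 (positions 0-0)
  Group 2: 'e' x 3 (positions 1-3)
  Group 3: 'd' x 2 (positions 4-5)
Total groups: 3

3


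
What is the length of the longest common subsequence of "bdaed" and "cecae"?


LCS of "bdaed" and "cecae"
DP table:
           c    e    c    a    e
      0    0    0    0    0    0
  b   0    0    0    0    0    0
  d   0    0    0    0    0    0
  a   0    0    0    0    1    1
  e   0    0    1    1    1    2
  d   0    0    1    1    1    2
LCS length = dp[5][5] = 2

2


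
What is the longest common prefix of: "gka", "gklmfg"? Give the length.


Words: gka, gklmfg
  Position 0: all 'g' => match
  Position 1: all 'k' => match
  Position 2: ('a', 'l') => mismatch, stop
LCP = "gk" (length 2)

2


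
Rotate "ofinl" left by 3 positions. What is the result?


Input: "ofinl", rotate left by 3
First 3 characters: "ofi"
Remaining characters: "nl"
Concatenate remaining + first: "nl" + "ofi" = "nlofi"

nlofi


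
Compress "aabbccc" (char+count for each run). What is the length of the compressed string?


Input: aabbccc
Runs:
  'a' x 2 => "a2"
  'b' x 2 => "b2"
  'c' x 3 => "c3"
Compressed: "a2b2c3"
Compressed length: 6

6


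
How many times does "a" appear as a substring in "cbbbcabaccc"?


Searching for "a" in "cbbbcabaccc"
Scanning each position:
  Position 0: "c" => no
  Position 1: "b" => no
  Position 2: "b" => no
  Position 3: "b" => no
  Position 4: "c" => no
  Position 5: "a" => MATCH
  Position 6: "b" => no
  Position 7: "a" => MATCH
  Position 8: "c" => no
  Position 9: "c" => no
  Position 10: "c" => no
Total occurrences: 2

2


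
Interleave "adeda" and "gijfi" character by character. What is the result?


Interleaving "adeda" and "gijfi":
  Position 0: 'a' from first, 'g' from second => "ag"
  Position 1: 'd' from first, 'i' from second => "di"
  Position 2: 'e' from first, 'j' from second => "ej"
  Position 3: 'd' from first, 'f' from second => "df"
  Position 4: 'a' from first, 'i' from second => "ai"
Result: agdiejdfai

agdiejdfai


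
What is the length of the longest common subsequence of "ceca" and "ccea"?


LCS of "ceca" and "ccea"
DP table:
           c    c    e    a
      0    0    0    0    0
  c   0    1    1    1    1
  e   0    1    1    2    2
  c   0    1    2    2    2
  a   0    1    2    2    3
LCS length = dp[4][4] = 3

3


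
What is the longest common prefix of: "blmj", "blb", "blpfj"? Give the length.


Words: blmj, blb, blpfj
  Position 0: all 'b' => match
  Position 1: all 'l' => match
  Position 2: ('m', 'b', 'p') => mismatch, stop
LCP = "bl" (length 2)

2


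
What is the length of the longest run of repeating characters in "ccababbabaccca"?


Input: "ccababbabaccca"
Scanning for longest run:
  Position 1 ('c'): continues run of 'c', length=2
  Position 2 ('a'): new char, reset run to 1
  Position 3 ('b'): new char, reset run to 1
  Position 4 ('a'): new char, reset run to 1
  Position 5 ('b'): new char, reset run to 1
  Position 6 ('b'): continues run of 'b', length=2
  Position 7 ('a'): new char, reset run to 1
  Position 8 ('b'): new char, reset run to 1
  Position 9 ('a'): new char, reset run to 1
  Position 10 ('c'): new char, reset run to 1
  Position 11 ('c'): continues run of 'c', length=2
  Position 12 ('c'): continues run of 'c', length=3
  Position 13 ('a'): new char, reset run to 1
Longest run: 'c' with length 3

3


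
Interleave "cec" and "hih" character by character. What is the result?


Interleaving "cec" and "hih":
  Position 0: 'c' from first, 'h' from second => "ch"
  Position 1: 'e' from first, 'i' from second => "ei"
  Position 2: 'c' from first, 'h' from second => "ch"
Result: cheich

cheich


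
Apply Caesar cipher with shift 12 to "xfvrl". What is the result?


Caesar cipher: shift "xfvrl" by 12
  'x' (pos 23) + 12 = pos 9 = 'j'
  'f' (pos 5) + 12 = pos 17 = 'r'
  'v' (pos 21) + 12 = pos 7 = 'h'
  'r' (pos 17) + 12 = pos 3 = 'd'
  'l' (pos 11) + 12 = pos 23 = 'x'
Result: jrhdx

jrhdx


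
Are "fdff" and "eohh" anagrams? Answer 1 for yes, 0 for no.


Strings: "fdff", "eohh"
Sorted first:  dfff
Sorted second: ehho
Differ at position 0: 'd' vs 'e' => not anagrams

0


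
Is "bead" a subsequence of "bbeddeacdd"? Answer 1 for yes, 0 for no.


Check if "bead" is a subsequence of "bbeddeacdd"
Greedy scan:
  Position 0 ('b'): matches sub[0] = 'b'
  Position 1 ('b'): no match needed
  Position 2 ('e'): matches sub[1] = 'e'
  Position 3 ('d'): no match needed
  Position 4 ('d'): no match needed
  Position 5 ('e'): no match needed
  Position 6 ('a'): matches sub[2] = 'a'
  Position 7 ('c'): no match needed
  Position 8 ('d'): matches sub[3] = 'd'
  Position 9 ('d'): no match needed
All 4 characters matched => is a subsequence

1


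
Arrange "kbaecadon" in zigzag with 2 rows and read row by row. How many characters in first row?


Zigzag "kbaecadon" into 2 rows:
Placing characters:
  'k' => row 0
  'b' => row 1
  'a' => row 0
  'e' => row 1
  'c' => row 0
  'a' => row 1
  'd' => row 0
  'o' => row 1
  'n' => row 0
Rows:
  Row 0: "kacdn"
  Row 1: "beao"
First row length: 5

5


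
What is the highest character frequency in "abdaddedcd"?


Input: abdaddedcd
Character counts:
  'a': 2
  'b': 1
  'c': 1
  'd': 5
  'e': 1
Maximum frequency: 5

5


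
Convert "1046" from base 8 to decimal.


Input: "1046" in base 8
Positional expansion:
  Digit '1' (value 1) x 8^3 = 512
  Digit '0' (value 0) x 8^2 = 0
  Digit '4' (value 4) x 8^1 = 32
  Digit '6' (value 6) x 8^0 = 6
Sum = 550

550


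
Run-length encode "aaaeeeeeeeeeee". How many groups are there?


Input: aaaeeeeeeeeeee
Scanning for consecutive runs:
  Group 1: 'a' x 3 (positions 0-2)
  Group 2: 'e' x 11 (positions 3-13)
Total groups: 2

2


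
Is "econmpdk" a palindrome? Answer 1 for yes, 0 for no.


Input: econmpdk
Reversed: kdpmnoce
  Compare pos 0 ('e') with pos 7 ('k'): MISMATCH
  Compare pos 1 ('c') with pos 6 ('d'): MISMATCH
  Compare pos 2 ('o') with pos 5 ('p'): MISMATCH
  Compare pos 3 ('n') with pos 4 ('m'): MISMATCH
Result: not a palindrome

0


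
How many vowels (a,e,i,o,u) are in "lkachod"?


Input: lkachod
Checking each character:
  'l' at position 0: consonant
  'k' at position 1: consonant
  'a' at position 2: vowel (running total: 1)
  'c' at position 3: consonant
  'h' at position 4: consonant
  'o' at position 5: vowel (running total: 2)
  'd' at position 6: consonant
Total vowels: 2

2


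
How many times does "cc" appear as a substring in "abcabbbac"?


Searching for "cc" in "abcabbbac"
Scanning each position:
  Position 0: "ab" => no
  Position 1: "bc" => no
  Position 2: "ca" => no
  Position 3: "ab" => no
  Position 4: "bb" => no
  Position 5: "bb" => no
  Position 6: "ba" => no
  Position 7: "ac" => no
Total occurrences: 0

0


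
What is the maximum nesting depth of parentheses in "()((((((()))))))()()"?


Input: "()((((((()))))))()()"
Tracking depth:
  Position 0 '(': depth becomes 1
  Position 1 ')': depth becomes 0
  Position 2 '(': depth becomes 1
  Position 3 '(': depth becomes 2
  Position 4 '(': depth becomes 3
  Position 5 '(': depth becomes 4
  Position 6 '(': depth becomes 5
  Position 7 '(': depth becomes 6
  Position 8 '(': depth becomes 7
  Position 9 ')': depth becomes 6
  Position 10 ')': depth becomes 5
  Position 11 ')': depth becomes 4
  Position 12 ')': depth becomes 3
  Position 13 ')': depth becomes 2
  Position 14 ')': depth becomes 1
  Position 15 ')': depth becomes 0
  Position 16 '(': depth becomes 1
  Position 17 ')': depth becomes 0
  Position 18 '(': depth becomes 1
  Position 19 ')': depth becomes 0
Maximum depth reached: 7

7


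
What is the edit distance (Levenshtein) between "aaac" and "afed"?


Computing edit distance: "aaac" -> "afed"
DP table:
           a    f    e    d
      0    1    2    3    4
  a   1    0    1    2    3
  a   2    1    1    2    3
  a   3    2    2    2    3
  c   4    3    3    3    3
Edit distance = dp[4][4] = 3

3


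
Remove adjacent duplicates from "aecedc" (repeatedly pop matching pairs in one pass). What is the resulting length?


Input: aecedc
Stack-based adjacent duplicate removal:
  Read 'a': push. Stack: a
  Read 'e': push. Stack: ae
  Read 'c': push. Stack: aec
  Read 'e': push. Stack: aece
  Read 'd': push. Stack: aeced
  Read 'c': push. Stack: aecedc
Final stack: "aecedc" (length 6)

6


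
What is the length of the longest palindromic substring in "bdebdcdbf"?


Input: "bdebdcdbf"
Checking substrings for palindromes:
  [3:8] "bdcdb" (len 5) => palindrome
  [4:7] "dcd" (len 3) => palindrome
Longest palindromic substring: "bdcdb" with length 5

5


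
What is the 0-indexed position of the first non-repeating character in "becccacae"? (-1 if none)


Input: becccacae
Character frequencies:
  'a': 2
  'b': 1
  'c': 4
  'e': 2
Scanning left to right for freq == 1:
  Position 0 ('b'): unique! => answer = 0

0


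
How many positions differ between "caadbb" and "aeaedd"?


Comparing "caadbb" and "aeaedd" position by position:
  Position 0: 'c' vs 'a' => DIFFER
  Position 1: 'a' vs 'e' => DIFFER
  Position 2: 'a' vs 'a' => same
  Position 3: 'd' vs 'e' => DIFFER
  Position 4: 'b' vs 'd' => DIFFER
  Position 5: 'b' vs 'd' => DIFFER
Positions that differ: 5

5


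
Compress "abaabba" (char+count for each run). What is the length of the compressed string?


Input: abaabba
Runs:
  'a' x 1 => "a1"
  'b' x 1 => "b1"
  'a' x 2 => "a2"
  'b' x 2 => "b2"
  'a' x 1 => "a1"
Compressed: "a1b1a2b2a1"
Compressed length: 10

10


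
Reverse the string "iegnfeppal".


Input: iegnfeppal
Reading characters right to left:
  Position 9: 'l'
  Position 8: 'a'
  Position 7: 'p'
  Position 6: 'p'
  Position 5: 'e'
  Position 4: 'f'
  Position 3: 'n'
  Position 2: 'g'
  Position 1: 'e'
  Position 0: 'i'
Reversed: lappefngei

lappefngei


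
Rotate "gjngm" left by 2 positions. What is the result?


Input: "gjngm", rotate left by 2
First 2 characters: "gj"
Remaining characters: "ngm"
Concatenate remaining + first: "ngm" + "gj" = "ngmgj"

ngmgj


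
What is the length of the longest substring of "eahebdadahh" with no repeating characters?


Input: "eahebdadahh"
Sliding window (track last position of each char):
  Position 0 ('e'): window [0,0] length 1 -- new best
  Position 1 ('a'): window [0,1] length 2 -- new best
  Position 2 ('h'): window [0,2] length 3 -- new best
  Position 3 ('e'): repeat (last at 0), move window start to 1
  Position 3 ('e'): window [1,3] length 3
  Position 4 ('b'): window [1,4] length 4 -- new best
  Position 5 ('d'): window [1,5] length 5 -- new best
  Position 6 ('a'): repeat (last at 1), move window start to 2
  Position 6 ('a'): window [2,6] length 5
  Position 7 ('d'): repeat (last at 5), move window start to 6
  Position 7 ('d'): window [6,7] length 2
  Position 8 ('a'): repeat (last at 6), move window start to 7
  Position 8 ('a'): window [7,8] length 2
  Position 9 ('h'): window [7,9] length 3
  Position 10 ('h'): repeat (last at 9), move window start to 10
  Position 10 ('h'): window [10,10] length 1
Longest substring with no repeats: "ahebd" with length 5

5


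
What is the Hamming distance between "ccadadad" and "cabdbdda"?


Comparing "ccadadad" and "cabdbdda" position by position:
  Position 0: 'c' vs 'c' => same
  Position 1: 'c' vs 'a' => differ
  Position 2: 'a' vs 'b' => differ
  Position 3: 'd' vs 'd' => same
  Position 4: 'a' vs 'b' => differ
  Position 5: 'd' vs 'd' => same
  Position 6: 'a' vs 'd' => differ
  Position 7: 'd' vs 'a' => differ
Total differences (Hamming distance): 5

5


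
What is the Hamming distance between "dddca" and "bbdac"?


Comparing "dddca" and "bbdac" position by position:
  Position 0: 'd' vs 'b' => differ
  Position 1: 'd' vs 'b' => differ
  Position 2: 'd' vs 'd' => same
  Position 3: 'c' vs 'a' => differ
  Position 4: 'a' vs 'c' => differ
Total differences (Hamming distance): 4

4


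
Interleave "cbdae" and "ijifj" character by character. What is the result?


Interleaving "cbdae" and "ijifj":
  Position 0: 'c' from first, 'i' from second => "ci"
  Position 1: 'b' from first, 'j' from second => "bj"
  Position 2: 'd' from first, 'i' from second => "di"
  Position 3: 'a' from first, 'f' from second => "af"
  Position 4: 'e' from first, 'j' from second => "ej"
Result: cibjdiafej

cibjdiafej


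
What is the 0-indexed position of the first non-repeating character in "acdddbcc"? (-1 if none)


Input: acdddbcc
Character frequencies:
  'a': 1
  'b': 1
  'c': 3
  'd': 3
Scanning left to right for freq == 1:
  Position 0 ('a'): unique! => answer = 0

0


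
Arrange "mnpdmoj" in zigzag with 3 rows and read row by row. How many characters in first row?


Zigzag "mnpdmoj" into 3 rows:
Placing characters:
  'm' => row 0
  'n' => row 1
  'p' => row 2
  'd' => row 1
  'm' => row 0
  'o' => row 1
  'j' => row 2
Rows:
  Row 0: "mm"
  Row 1: "ndo"
  Row 2: "pj"
First row length: 2

2


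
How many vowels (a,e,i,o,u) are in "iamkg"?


Input: iamkg
Checking each character:
  'i' at position 0: vowel (running total: 1)
  'a' at position 1: vowel (running total: 2)
  'm' at position 2: consonant
  'k' at position 3: consonant
  'g' at position 4: consonant
Total vowels: 2

2


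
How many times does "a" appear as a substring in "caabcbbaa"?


Searching for "a" in "caabcbbaa"
Scanning each position:
  Position 0: "c" => no
  Position 1: "a" => MATCH
  Position 2: "a" => MATCH
  Position 3: "b" => no
  Position 4: "c" => no
  Position 5: "b" => no
  Position 6: "b" => no
  Position 7: "a" => MATCH
  Position 8: "a" => MATCH
Total occurrences: 4

4


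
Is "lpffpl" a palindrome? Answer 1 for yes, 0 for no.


Input: lpffpl
Reversed: lpffpl
  Compare pos 0 ('l') with pos 5 ('l'): match
  Compare pos 1 ('p') with pos 4 ('p'): match
  Compare pos 2 ('f') with pos 3 ('f'): match
Result: palindrome

1


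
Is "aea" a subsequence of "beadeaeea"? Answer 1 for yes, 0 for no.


Check if "aea" is a subsequence of "beadeaeea"
Greedy scan:
  Position 0 ('b'): no match needed
  Position 1 ('e'): no match needed
  Position 2 ('a'): matches sub[0] = 'a'
  Position 3 ('d'): no match needed
  Position 4 ('e'): matches sub[1] = 'e'
  Position 5 ('a'): matches sub[2] = 'a'
  Position 6 ('e'): no match needed
  Position 7 ('e'): no match needed
  Position 8 ('a'): no match needed
All 3 characters matched => is a subsequence

1


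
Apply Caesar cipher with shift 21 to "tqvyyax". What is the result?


Caesar cipher: shift "tqvyyax" by 21
  't' (pos 19) + 21 = pos 14 = 'o'
  'q' (pos 16) + 21 = pos 11 = 'l'
  'v' (pos 21) + 21 = pos 16 = 'q'
  'y' (pos 24) + 21 = pos 19 = 't'
  'y' (pos 24) + 21 = pos 19 = 't'
  'a' (pos 0) + 21 = pos 21 = 'v'
  'x' (pos 23) + 21 = pos 18 = 's'
Result: olqttvs

olqttvs


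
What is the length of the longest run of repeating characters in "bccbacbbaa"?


Input: "bccbacbbaa"
Scanning for longest run:
  Position 1 ('c'): new char, reset run to 1
  Position 2 ('c'): continues run of 'c', length=2
  Position 3 ('b'): new char, reset run to 1
  Position 4 ('a'): new char, reset run to 1
  Position 5 ('c'): new char, reset run to 1
  Position 6 ('b'): new char, reset run to 1
  Position 7 ('b'): continues run of 'b', length=2
  Position 8 ('a'): new char, reset run to 1
  Position 9 ('a'): continues run of 'a', length=2
Longest run: 'c' with length 2

2


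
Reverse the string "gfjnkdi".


Input: gfjnkdi
Reading characters right to left:
  Position 6: 'i'
  Position 5: 'd'
  Position 4: 'k'
  Position 3: 'n'
  Position 2: 'j'
  Position 1: 'f'
  Position 0: 'g'
Reversed: idknjfg

idknjfg


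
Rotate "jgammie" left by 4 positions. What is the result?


Input: "jgammie", rotate left by 4
First 4 characters: "jgam"
Remaining characters: "mie"
Concatenate remaining + first: "mie" + "jgam" = "miejgam"

miejgam


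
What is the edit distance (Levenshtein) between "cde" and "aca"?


Computing edit distance: "cde" -> "aca"
DP table:
           a    c    a
      0    1    2    3
  c   1    1    1    2
  d   2    2    2    2
  e   3    3    3    3
Edit distance = dp[3][3] = 3

3


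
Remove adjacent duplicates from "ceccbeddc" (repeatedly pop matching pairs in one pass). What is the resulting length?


Input: ceccbeddc
Stack-based adjacent duplicate removal:
  Read 'c': push. Stack: c
  Read 'e': push. Stack: ce
  Read 'c': push. Stack: cec
  Read 'c': matches stack top 'c' => pop. Stack: ce
  Read 'b': push. Stack: ceb
  Read 'e': push. Stack: cebe
  Read 'd': push. Stack: cebed
  Read 'd': matches stack top 'd' => pop. Stack: cebe
  Read 'c': push. Stack: cebec
Final stack: "cebec" (length 5)

5


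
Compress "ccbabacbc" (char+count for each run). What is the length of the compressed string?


Input: ccbabacbc
Runs:
  'c' x 2 => "c2"
  'b' x 1 => "b1"
  'a' x 1 => "a1"
  'b' x 1 => "b1"
  'a' x 1 => "a1"
  'c' x 1 => "c1"
  'b' x 1 => "b1"
  'c' x 1 => "c1"
Compressed: "c2b1a1b1a1c1b1c1"
Compressed length: 16

16


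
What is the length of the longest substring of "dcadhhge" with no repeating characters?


Input: "dcadhhge"
Sliding window (track last position of each char):
  Position 0 ('d'): window [0,0] length 1 -- new best
  Position 1 ('c'): window [0,1] length 2 -- new best
  Position 2 ('a'): window [0,2] length 3 -- new best
  Position 3 ('d'): repeat (last at 0), move window start to 1
  Position 3 ('d'): window [1,3] length 3
  Position 4 ('h'): window [1,4] length 4 -- new best
  Position 5 ('h'): repeat (last at 4), move window start to 5
  Position 5 ('h'): window [5,5] length 1
  Position 6 ('g'): window [5,6] length 2
  Position 7 ('e'): window [5,7] length 3
Longest substring with no repeats: "cadh" with length 4

4


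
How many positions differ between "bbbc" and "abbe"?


Comparing "bbbc" and "abbe" position by position:
  Position 0: 'b' vs 'a' => DIFFER
  Position 1: 'b' vs 'b' => same
  Position 2: 'b' vs 'b' => same
  Position 3: 'c' vs 'e' => DIFFER
Positions that differ: 2

2


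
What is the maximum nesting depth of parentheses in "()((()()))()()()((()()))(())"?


Input: "()((()()))()()()((()()))(())"
Tracking depth:
  Position 0 '(': depth becomes 1
  Position 1 ')': depth becomes 0
  Position 2 '(': depth becomes 1
  Position 3 '(': depth becomes 2
  Position 4 '(': depth becomes 3
  Position 5 ')': depth becomes 2
  Position 6 '(': depth becomes 3
  Position 7 ')': depth becomes 2
  Position 8 ')': depth becomes 1
  Position 9 ')': depth becomes 0
  Position 10 '(': depth becomes 1
  Position 11 ')': depth becomes 0
  Position 12 '(': depth becomes 1
  Position 13 ')': depth becomes 0
  Position 14 '(': depth becomes 1
  Position 15 ')': depth becomes 0
  Position 16 '(': depth becomes 1
  Position 17 '(': depth becomes 2
  Position 18 '(': depth becomes 3
  Position 19 ')': depth becomes 2
  Position 20 '(': depth becomes 3
  Position 21 ')': depth becomes 2
  Position 22 ')': depth becomes 1
  Position 23 ')': depth becomes 0
  Position 24 '(': depth becomes 1
  Position 25 '(': depth becomes 2
  Position 26 ')': depth becomes 1
  Position 27 ')': depth becomes 0
Maximum depth reached: 3

3


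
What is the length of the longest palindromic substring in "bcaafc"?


Input: "bcaafc"
Checking substrings for palindromes:
  [2:4] "aa" (len 2) => palindrome
Longest palindromic substring: "aa" with length 2

2


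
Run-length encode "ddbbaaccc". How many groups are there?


Input: ddbbaaccc
Scanning for consecutive runs:
  Group 1: 'd' x 2 (positions 0-1)
  Group 2: 'b' x 2 (positions 2-3)
  Group 3: 'a' x 2 (positions 4-5)
  Group 4: 'c' x 3 (positions 6-8)
Total groups: 4

4


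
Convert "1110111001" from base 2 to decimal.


Input: "1110111001" in base 2
Positional expansion:
  Digit '1' (value 1) x 2^9 = 512
  Digit '1' (value 1) x 2^8 = 256
  Digit '1' (value 1) x 2^7 = 128
  Digit '0' (value 0) x 2^6 = 0
  Digit '1' (value 1) x 2^5 = 32
  Digit '1' (value 1) x 2^4 = 16
  Digit '1' (value 1) x 2^3 = 8
  Digit '0' (value 0) x 2^2 = 0
  Digit '0' (value 0) x 2^1 = 0
  Digit '1' (value 1) x 2^0 = 1
Sum = 953

953


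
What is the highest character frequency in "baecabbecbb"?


Input: baecabbecbb
Character counts:
  'a': 2
  'b': 5
  'c': 2
  'e': 2
Maximum frequency: 5

5


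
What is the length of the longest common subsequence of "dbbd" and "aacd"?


LCS of "dbbd" and "aacd"
DP table:
           a    a    c    d
      0    0    0    0    0
  d   0    0    0    0    1
  b   0    0    0    0    1
  b   0    0    0    0    1
  d   0    0    0    0    1
LCS length = dp[4][4] = 1

1


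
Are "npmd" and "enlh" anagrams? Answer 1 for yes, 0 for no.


Strings: "npmd", "enlh"
Sorted first:  dmnp
Sorted second: ehln
Differ at position 0: 'd' vs 'e' => not anagrams

0


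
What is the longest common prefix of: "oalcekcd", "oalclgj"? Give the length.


Words: oalcekcd, oalclgj
  Position 0: all 'o' => match
  Position 1: all 'a' => match
  Position 2: all 'l' => match
  Position 3: all 'c' => match
  Position 4: ('e', 'l') => mismatch, stop
LCP = "oalc" (length 4)

4


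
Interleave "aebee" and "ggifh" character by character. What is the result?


Interleaving "aebee" and "ggifh":
  Position 0: 'a' from first, 'g' from second => "ag"
  Position 1: 'e' from first, 'g' from second => "eg"
  Position 2: 'b' from first, 'i' from second => "bi"
  Position 3: 'e' from first, 'f' from second => "ef"
  Position 4: 'e' from first, 'h' from second => "eh"
Result: agegbiefeh

agegbiefeh


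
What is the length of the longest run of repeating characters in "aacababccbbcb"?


Input: "aacababccbbcb"
Scanning for longest run:
  Position 1 ('a'): continues run of 'a', length=2
  Position 2 ('c'): new char, reset run to 1
  Position 3 ('a'): new char, reset run to 1
  Position 4 ('b'): new char, reset run to 1
  Position 5 ('a'): new char, reset run to 1
  Position 6 ('b'): new char, reset run to 1
  Position 7 ('c'): new char, reset run to 1
  Position 8 ('c'): continues run of 'c', length=2
  Position 9 ('b'): new char, reset run to 1
  Position 10 ('b'): continues run of 'b', length=2
  Position 11 ('c'): new char, reset run to 1
  Position 12 ('b'): new char, reset run to 1
Longest run: 'a' with length 2

2


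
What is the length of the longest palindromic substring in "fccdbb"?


Input: "fccdbb"
Checking substrings for palindromes:
  [1:3] "cc" (len 2) => palindrome
  [4:6] "bb" (len 2) => palindrome
Longest palindromic substring: "cc" with length 2

2


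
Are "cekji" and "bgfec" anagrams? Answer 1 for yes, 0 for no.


Strings: "cekji", "bgfec"
Sorted first:  ceijk
Sorted second: bcefg
Differ at position 0: 'c' vs 'b' => not anagrams

0


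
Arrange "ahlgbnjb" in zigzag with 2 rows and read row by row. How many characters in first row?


Zigzag "ahlgbnjb" into 2 rows:
Placing characters:
  'a' => row 0
  'h' => row 1
  'l' => row 0
  'g' => row 1
  'b' => row 0
  'n' => row 1
  'j' => row 0
  'b' => row 1
Rows:
  Row 0: "albj"
  Row 1: "hgnb"
First row length: 4

4


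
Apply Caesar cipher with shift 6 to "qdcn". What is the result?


Caesar cipher: shift "qdcn" by 6
  'q' (pos 16) + 6 = pos 22 = 'w'
  'd' (pos 3) + 6 = pos 9 = 'j'
  'c' (pos 2) + 6 = pos 8 = 'i'
  'n' (pos 13) + 6 = pos 19 = 't'
Result: wjit

wjit


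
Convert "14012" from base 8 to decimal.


Input: "14012" in base 8
Positional expansion:
  Digit '1' (value 1) x 8^4 = 4096
  Digit '4' (value 4) x 8^3 = 2048
  Digit '0' (value 0) x 8^2 = 0
  Digit '1' (value 1) x 8^1 = 8
  Digit '2' (value 2) x 8^0 = 2
Sum = 6154

6154


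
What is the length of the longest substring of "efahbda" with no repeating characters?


Input: "efahbda"
Sliding window (track last position of each char):
  Position 0 ('e'): window [0,0] length 1 -- new best
  Position 1 ('f'): window [0,1] length 2 -- new best
  Position 2 ('a'): window [0,2] length 3 -- new best
  Position 3 ('h'): window [0,3] length 4 -- new best
  Position 4 ('b'): window [0,4] length 5 -- new best
  Position 5 ('d'): window [0,5] length 6 -- new best
  Position 6 ('a'): repeat (last at 2), move window start to 3
  Position 6 ('a'): window [3,6] length 4
Longest substring with no repeats: "efahbd" with length 6

6


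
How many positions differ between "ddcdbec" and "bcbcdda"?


Comparing "ddcdbec" and "bcbcdda" position by position:
  Position 0: 'd' vs 'b' => DIFFER
  Position 1: 'd' vs 'c' => DIFFER
  Position 2: 'c' vs 'b' => DIFFER
  Position 3: 'd' vs 'c' => DIFFER
  Position 4: 'b' vs 'd' => DIFFER
  Position 5: 'e' vs 'd' => DIFFER
  Position 6: 'c' vs 'a' => DIFFER
Positions that differ: 7

7


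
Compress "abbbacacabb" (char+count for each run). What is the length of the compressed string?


Input: abbbacacabb
Runs:
  'a' x 1 => "a1"
  'b' x 3 => "b3"
  'a' x 1 => "a1"
  'c' x 1 => "c1"
  'a' x 1 => "a1"
  'c' x 1 => "c1"
  'a' x 1 => "a1"
  'b' x 2 => "b2"
Compressed: "a1b3a1c1a1c1a1b2"
Compressed length: 16

16


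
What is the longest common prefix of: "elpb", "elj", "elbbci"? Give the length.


Words: elpb, elj, elbbci
  Position 0: all 'e' => match
  Position 1: all 'l' => match
  Position 2: ('p', 'j', 'b') => mismatch, stop
LCP = "el" (length 2)

2


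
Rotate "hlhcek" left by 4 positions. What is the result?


Input: "hlhcek", rotate left by 4
First 4 characters: "hlhc"
Remaining characters: "ek"
Concatenate remaining + first: "ek" + "hlhc" = "ekhlhc"

ekhlhc


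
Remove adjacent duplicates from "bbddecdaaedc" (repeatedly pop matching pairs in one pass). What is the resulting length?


Input: bbddecdaaedc
Stack-based adjacent duplicate removal:
  Read 'b': push. Stack: b
  Read 'b': matches stack top 'b' => pop. Stack: (empty)
  Read 'd': push. Stack: d
  Read 'd': matches stack top 'd' => pop. Stack: (empty)
  Read 'e': push. Stack: e
  Read 'c': push. Stack: ec
  Read 'd': push. Stack: ecd
  Read 'a': push. Stack: ecda
  Read 'a': matches stack top 'a' => pop. Stack: ecd
  Read 'e': push. Stack: ecde
  Read 'd': push. Stack: ecded
  Read 'c': push. Stack: ecdedc
Final stack: "ecdedc" (length 6)

6


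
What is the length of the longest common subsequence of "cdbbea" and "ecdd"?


LCS of "cdbbea" and "ecdd"
DP table:
           e    c    d    d
      0    0    0    0    0
  c   0    0    1    1    1
  d   0    0    1    2    2
  b   0    0    1    2    2
  b   0    0    1    2    2
  e   0    1    1    2    2
  a   0    1    1    2    2
LCS length = dp[6][4] = 2

2


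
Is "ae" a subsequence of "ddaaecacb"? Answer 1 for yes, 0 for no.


Check if "ae" is a subsequence of "ddaaecacb"
Greedy scan:
  Position 0 ('d'): no match needed
  Position 1 ('d'): no match needed
  Position 2 ('a'): matches sub[0] = 'a'
  Position 3 ('a'): no match needed
  Position 4 ('e'): matches sub[1] = 'e'
  Position 5 ('c'): no match needed
  Position 6 ('a'): no match needed
  Position 7 ('c'): no match needed
  Position 8 ('b'): no match needed
All 2 characters matched => is a subsequence

1


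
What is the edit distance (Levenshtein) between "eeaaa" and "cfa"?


Computing edit distance: "eeaaa" -> "cfa"
DP table:
           c    f    a
      0    1    2    3
  e   1    1    2    3
  e   2    2    2    3
  a   3    3    3    2
  a   4    4    4    3
  a   5    5    5    4
Edit distance = dp[5][3] = 4

4


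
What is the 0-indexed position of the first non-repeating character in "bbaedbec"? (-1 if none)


Input: bbaedbec
Character frequencies:
  'a': 1
  'b': 3
  'c': 1
  'd': 1
  'e': 2
Scanning left to right for freq == 1:
  Position 0 ('b'): freq=3, skip
  Position 1 ('b'): freq=3, skip
  Position 2 ('a'): unique! => answer = 2

2
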